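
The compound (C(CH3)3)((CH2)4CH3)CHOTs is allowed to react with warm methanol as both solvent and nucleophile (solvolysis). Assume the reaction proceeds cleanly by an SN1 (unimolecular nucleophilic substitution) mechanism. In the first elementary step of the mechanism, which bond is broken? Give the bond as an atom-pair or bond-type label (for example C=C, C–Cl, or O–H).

C–O

Step 1: The C–O bond breaks with both electrons going to the tosylate; TsO⁻ leaves and a secondary carbocation remains.
The bond broken in this step is the C–O bond.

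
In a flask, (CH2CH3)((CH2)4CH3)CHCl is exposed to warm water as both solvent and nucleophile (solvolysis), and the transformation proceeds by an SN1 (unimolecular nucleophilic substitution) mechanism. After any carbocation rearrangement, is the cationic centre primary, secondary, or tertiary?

secondary

Step 1: Ionisation: the C–Cl σ-bond cleaves heterolytically; both bonding electrons depart with Cl⁻, leaving a secondary carbocation at the α-carbon.
No single 1,2-shift to an adjacent carbon would give a more-substituted cation, so no rearrangement occurs.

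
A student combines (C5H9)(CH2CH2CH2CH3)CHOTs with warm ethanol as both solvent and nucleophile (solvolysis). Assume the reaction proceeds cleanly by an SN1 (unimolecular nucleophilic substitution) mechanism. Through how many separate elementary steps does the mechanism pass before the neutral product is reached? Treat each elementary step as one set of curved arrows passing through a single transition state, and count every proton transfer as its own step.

4

Step 1: Rate-determining heterolysis of the C–O bond gives TsO⁻ and a secondary carbocation.
Step 2: A 1,2-hydride shift from the adjacent cyclopentyl carbon moves the positive charge from the secondary centre to an adjacent carbon, generating a more stable tertiary carbocation.
Step 3: A lone pair on the oxygen of CH3CH2OH attacks the carbocation, forming a new C–O σ-bond and an oxonium ion.
Step 4: A second solvent molecule removes the proton on oxygen, giving the neutral ether product.
Total: 4 elementary steps.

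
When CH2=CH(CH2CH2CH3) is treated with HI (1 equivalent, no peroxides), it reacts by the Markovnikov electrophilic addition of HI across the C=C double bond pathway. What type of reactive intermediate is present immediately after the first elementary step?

secondary carbocation

Step 1: The π electrons of the C=C bond attack a proton of HI; Markovnikov addition places the new C–H on the less-substituted alkene carbon, so the positive charge ends up on the more-substituted carbon — a secondary carbocation. The H–I bond breaks heterolytically, releasing I⁻.
After step 1 the species present is a secondary carbocation.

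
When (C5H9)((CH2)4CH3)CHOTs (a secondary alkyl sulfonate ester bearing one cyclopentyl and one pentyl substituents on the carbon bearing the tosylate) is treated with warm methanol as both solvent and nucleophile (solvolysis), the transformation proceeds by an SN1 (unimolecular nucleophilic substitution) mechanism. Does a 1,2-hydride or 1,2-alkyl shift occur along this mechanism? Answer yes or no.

yes

The first-formed carbocation is secondary.
The adjacent cyclopentyl carbon already bears 2 other carbon substituents and has a hydrogen to migrate; after a 1,2-hydride shift from that carbon the positive charge sits on a tertiary centre.
Tertiary is more stable than secondary, so the shift occurs.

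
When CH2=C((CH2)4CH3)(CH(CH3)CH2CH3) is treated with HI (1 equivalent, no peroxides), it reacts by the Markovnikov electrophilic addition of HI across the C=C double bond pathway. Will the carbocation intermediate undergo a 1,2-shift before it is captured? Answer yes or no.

The first-formed carbocation is tertiary.
No single 1,2-shift to an adjacent carbon would produce a more-substituted cation than the one already present, so no rearrangement occurs.

no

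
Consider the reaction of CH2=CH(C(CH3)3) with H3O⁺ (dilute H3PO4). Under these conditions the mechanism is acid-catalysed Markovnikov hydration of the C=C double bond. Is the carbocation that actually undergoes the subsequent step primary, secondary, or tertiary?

Step 1: Protonation of the alkene by H3O⁺: the π bond acts as the nucleophile and picks up H⁺, giving the more stable (Markovnikov) secondary carbocation. H2O is released.
Step 2: Carbocation rearrangement: a 1,2-methyl shift from the adjacent tert-butyl carbon converts the initially-formed secondary cation into the more stable tertiary cation.
The cation rearranges from secondary to tertiary via a 1,2-methyl shift from the adjacent tert-butyl carbon; the tertiary cation is what reacts next.

tertiary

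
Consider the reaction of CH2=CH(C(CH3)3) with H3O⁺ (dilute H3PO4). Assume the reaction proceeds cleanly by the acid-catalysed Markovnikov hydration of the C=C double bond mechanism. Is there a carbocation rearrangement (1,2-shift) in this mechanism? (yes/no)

The first-formed carbocation is secondary.
The adjacent tert-butyl carbon has no hydrogen but bears methyl groups; migration of one methyl with its bonding pair (a 1,2-methyl shift) places the charge on a tertiary centre.
Tertiary is more stable than secondary, so the shift occurs.

yes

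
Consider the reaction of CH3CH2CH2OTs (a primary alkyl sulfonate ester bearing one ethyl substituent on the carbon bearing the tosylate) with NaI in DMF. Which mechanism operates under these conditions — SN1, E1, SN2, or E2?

SN2

Conditions: a primary substrate with a strong nucleophile in the polar aprotic solvent DMF.
These conditions are the textbook signature of the SN2 pathway.
An unhindered substrate with a strong nucleophile in a polar aprotic solvent favours one-step backside displacement.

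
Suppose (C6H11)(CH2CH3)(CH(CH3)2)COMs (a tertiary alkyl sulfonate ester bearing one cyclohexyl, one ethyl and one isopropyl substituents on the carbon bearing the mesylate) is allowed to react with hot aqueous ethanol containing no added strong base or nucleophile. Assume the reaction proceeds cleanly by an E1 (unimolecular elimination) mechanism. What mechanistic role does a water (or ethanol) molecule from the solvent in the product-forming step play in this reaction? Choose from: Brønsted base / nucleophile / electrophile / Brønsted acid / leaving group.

Brønsted base

Step 2: A water (or ethanol) molecule (solvent) deprotonates a β-carbon; as the C–H bond breaks, those electrons form the new alkene π bond.
A water (or ethanol) molecule from the solvent in the product-forming step accepts a proton in a proton-transfer step — a Brønsted base.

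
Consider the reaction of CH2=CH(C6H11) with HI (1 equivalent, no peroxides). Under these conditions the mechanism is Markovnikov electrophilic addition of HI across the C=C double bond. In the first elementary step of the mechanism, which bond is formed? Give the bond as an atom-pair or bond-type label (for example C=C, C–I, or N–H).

C–H

Step 1: Protonation of the alkene by HI: the π bond acts as the nucleophile and picks up H⁺, giving the more stable (Markovnikov) secondary carbocation. The H–I bond breaks heterolytically, releasing I⁻.
The bond formed in this step is the C–H bond.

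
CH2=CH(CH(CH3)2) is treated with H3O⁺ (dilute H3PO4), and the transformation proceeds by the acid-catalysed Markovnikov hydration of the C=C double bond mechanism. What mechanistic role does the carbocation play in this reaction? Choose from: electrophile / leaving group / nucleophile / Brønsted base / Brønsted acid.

Step 3: Nucleophilic capture of the cation by H2O produces the protonated alcohol (an oxonium ion).
The carbocation accepts an electron pair into an empty or π* orbital — it is the electrophile.

electrophile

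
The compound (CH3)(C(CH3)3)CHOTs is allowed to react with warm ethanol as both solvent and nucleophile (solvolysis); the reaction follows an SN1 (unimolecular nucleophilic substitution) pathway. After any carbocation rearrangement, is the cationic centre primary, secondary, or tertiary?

Step 1: Ionisation: the C–O σ-bond cleaves heterolytically; both bonding electrons depart with TsO⁻, leaving a secondary carbocation at the α-carbon.
Step 2: A 1,2-methyl shift from the adjacent tert-butyl carbon moves the positive charge from the secondary centre to an adjacent carbon, generating a more stable tertiary carbocation.
The cation rearranges from secondary to tertiary via a 1,2-methyl shift from the adjacent tert-butyl carbon; the tertiary cation is what reacts next.

tertiary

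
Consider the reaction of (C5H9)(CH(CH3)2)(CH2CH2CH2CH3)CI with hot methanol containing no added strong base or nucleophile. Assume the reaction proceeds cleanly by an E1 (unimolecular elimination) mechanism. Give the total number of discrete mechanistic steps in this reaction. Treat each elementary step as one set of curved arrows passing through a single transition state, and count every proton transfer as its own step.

Step 1: The C–I bond breaks with both electrons going to the iodide; I⁻ leaves and a tertiary carbocation remains.
(No 1,2-shift: no single shift to an adjacent carbon would give a more stable cation.)
Step 2: Loss of a β-proton to a methanol molecule of the solvent: the C–H bonding pair collapses toward the cationic carbon to form the C=C π bond, yielding the alkene.
Total: 2 elementary steps.

2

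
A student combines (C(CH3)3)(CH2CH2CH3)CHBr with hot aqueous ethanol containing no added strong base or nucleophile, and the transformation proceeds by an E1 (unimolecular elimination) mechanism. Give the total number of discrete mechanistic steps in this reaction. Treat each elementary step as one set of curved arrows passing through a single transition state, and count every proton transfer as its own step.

Step 1: The C–Br bond breaks with both electrons going to the bromide; Br⁻ leaves and a secondary carbocation remains.
Step 2: Carbocation rearrangement: a 1,2-methyl shift from the adjacent tert-butyl carbon converts the initially-formed secondary cation into the more stable tertiary cation.
Step 3: A weak base (a water (or ethanol) molecule from the solvent) removes a proton from a carbon adjacent to the cationic centre; the electrons of that C–H bond become the new π(C=C) bond, giving the alkene.
Total: 3 elementary steps.

3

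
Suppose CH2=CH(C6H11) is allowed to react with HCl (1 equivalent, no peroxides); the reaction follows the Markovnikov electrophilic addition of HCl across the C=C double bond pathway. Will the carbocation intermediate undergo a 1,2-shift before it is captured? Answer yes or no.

yes

The first-formed carbocation is secondary.
The adjacent cyclohexyl carbon already bears 2 other carbon substituents and has a hydrogen to migrate; after a 1,2-hydride shift from that carbon the positive charge sits on a tertiary centre.
Tertiary is more stable than secondary, so the shift occurs.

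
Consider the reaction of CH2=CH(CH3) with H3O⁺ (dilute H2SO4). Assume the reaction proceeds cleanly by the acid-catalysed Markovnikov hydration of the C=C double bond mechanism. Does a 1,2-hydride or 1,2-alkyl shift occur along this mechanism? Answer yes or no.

no

The first-formed carbocation is secondary.
No single 1,2-shift to an adjacent carbon would produce a more-substituted cation than the one already present, so no rearrangement occurs.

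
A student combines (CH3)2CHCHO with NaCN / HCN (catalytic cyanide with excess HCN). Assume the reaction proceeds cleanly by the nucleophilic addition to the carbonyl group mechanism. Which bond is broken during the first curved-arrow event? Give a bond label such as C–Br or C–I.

Step 1: CN⁻ attacks the sp² carbonyl carbon; the C=O π bond breaks and the electrons end up as a lone pair on the alkoxide oxygen of the tetrahedral intermediate.
The bond broken in this step is the π(C=O) bond.

π(C=O)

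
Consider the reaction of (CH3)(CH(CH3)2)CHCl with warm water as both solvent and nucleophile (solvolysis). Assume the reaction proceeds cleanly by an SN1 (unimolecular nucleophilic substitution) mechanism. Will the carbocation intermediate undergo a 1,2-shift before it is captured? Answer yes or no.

yes

The first-formed carbocation is secondary.
The adjacent isopropyl carbon already bears 2 other carbon substituents and has a hydrogen to migrate; after a 1,2-hydride shift from that carbon the positive charge sits on a tertiary centre.
Tertiary is more stable than secondary, so the shift occurs.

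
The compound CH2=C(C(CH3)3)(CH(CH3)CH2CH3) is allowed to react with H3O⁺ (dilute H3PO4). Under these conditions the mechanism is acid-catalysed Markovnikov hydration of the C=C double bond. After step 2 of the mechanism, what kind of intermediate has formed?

Step 1: Protonation of the alkene by H3O⁺: the π bond acts as the nucleophile and picks up H⁺, giving the more stable (Markovnikov) tertiary carbocation. H2O is released.
Step 2: Nucleophilic capture of the cation by H2O produces the protonated alcohol (an oxonium ion).
After step 2 the species present is an oxonium ion.

oxonium ion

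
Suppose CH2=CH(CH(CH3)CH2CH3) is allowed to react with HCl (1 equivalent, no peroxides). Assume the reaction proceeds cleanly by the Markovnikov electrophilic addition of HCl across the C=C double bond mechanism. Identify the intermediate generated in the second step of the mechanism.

tertiary carbocation

Step 1: Protonation of the alkene by HCl: the π bond acts as the nucleophile and picks up H⁺, giving the more stable (Markovnikov) secondary carbocation. The H–Cl bond breaks heterolytically, releasing Cl⁻.
Step 2: A hydride (H with its bonding pair) migrates from the adjacent sec-butyl carbon to the cationic centre — a 1,2-hydride shift — upgrading the secondary cation to a tertiary one.
After step 2 the species present is a tertiary carbocation.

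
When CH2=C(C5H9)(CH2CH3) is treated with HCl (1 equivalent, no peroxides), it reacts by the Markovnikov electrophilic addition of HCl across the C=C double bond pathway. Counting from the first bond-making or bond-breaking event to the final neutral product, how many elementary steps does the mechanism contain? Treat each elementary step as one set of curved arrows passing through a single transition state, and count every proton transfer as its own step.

Step 1: Electrophilic addition begins with the π(C=C) electrons forming a bond to the proton of HCl. Following Markovnikov's rule, the resulting cation is tertiary. The H–Cl bond breaks heterolytically, releasing Cl⁻.
(No 1,2-shift: no single shift to an adjacent carbon would give a more stable cation.)
Step 2: The Cl⁻ anion donates a lone pair to the carbocation, forming the new C–Cl σ-bond and giving the neutral alkyl halide.
Total: 2 elementary steps.

2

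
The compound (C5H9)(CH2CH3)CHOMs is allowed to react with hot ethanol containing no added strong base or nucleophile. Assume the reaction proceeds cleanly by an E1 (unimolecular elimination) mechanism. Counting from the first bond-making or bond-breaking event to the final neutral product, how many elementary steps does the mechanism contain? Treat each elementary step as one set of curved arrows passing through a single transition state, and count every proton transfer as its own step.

3

Step 1: The C–O bond breaks with both electrons going to the mesylate; MsO⁻ leaves and a secondary carbocation remains.
Step 2: A 1,2-hydride shift from the adjacent cyclopentyl carbon moves the positive charge from the secondary centre to an adjacent carbon, generating a more stable tertiary carbocation.
Step 3: An ethanol molecule (solvent) deprotonates a β-carbon; as the C–H bond breaks, those electrons form the new alkene π bond.
Total: 3 elementary steps.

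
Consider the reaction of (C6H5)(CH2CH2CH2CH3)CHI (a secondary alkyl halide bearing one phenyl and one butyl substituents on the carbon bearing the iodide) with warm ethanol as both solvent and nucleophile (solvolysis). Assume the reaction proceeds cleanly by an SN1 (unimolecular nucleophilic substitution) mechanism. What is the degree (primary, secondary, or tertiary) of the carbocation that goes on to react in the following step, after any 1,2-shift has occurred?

Step 1: The C–I bond breaks with both electrons going to the iodide; I⁻ leaves and a secondary carbocation remains.
No single 1,2-shift to an adjacent carbon would give a more-substituted cation, so no rearrangement occurs.

secondary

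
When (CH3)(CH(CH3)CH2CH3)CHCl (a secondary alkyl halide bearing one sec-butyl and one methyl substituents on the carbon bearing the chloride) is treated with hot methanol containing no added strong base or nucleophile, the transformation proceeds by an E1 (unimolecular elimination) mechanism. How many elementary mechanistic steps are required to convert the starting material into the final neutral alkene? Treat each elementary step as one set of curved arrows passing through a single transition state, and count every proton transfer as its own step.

3

Step 1: Unassisted departure of Cl⁻ (taking the C–Cl bonding pair) generates a secondary carbocation.
Step 2: A hydride (H with its bonding pair) migrates from the adjacent sec-butyl carbon to the cationic centre — a 1,2-hydride shift — upgrading the secondary cation to a tertiary one.
Step 3: A weak base (a methanol molecule from the solvent) removes a proton from a carbon adjacent to the cationic centre; the electrons of that C–H bond become the new π(C=C) bond, giving the alkene.
Total: 3 elementary steps.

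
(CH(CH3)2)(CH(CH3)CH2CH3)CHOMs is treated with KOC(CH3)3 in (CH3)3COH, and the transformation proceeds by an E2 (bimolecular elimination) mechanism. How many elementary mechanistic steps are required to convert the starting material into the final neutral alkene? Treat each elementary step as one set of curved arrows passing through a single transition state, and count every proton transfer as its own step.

1

Step 1: Concerted anti-periplanar elimination: (CH3)3CO⁻ abstracts a β-H while MsO⁻ leaves, and the C–H electrons become the new C=C π bond — all in a single transition state.
Total: 1 elementary step.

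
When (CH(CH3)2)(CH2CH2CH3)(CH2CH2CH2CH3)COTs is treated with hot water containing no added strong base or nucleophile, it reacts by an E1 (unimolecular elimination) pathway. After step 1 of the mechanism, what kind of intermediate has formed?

tertiary carbocation

Step 1: Unassisted departure of TsO⁻ (taking the C–O bonding pair) generates a tertiary carbocation.
After step 1 the species present is a tertiary carbocation.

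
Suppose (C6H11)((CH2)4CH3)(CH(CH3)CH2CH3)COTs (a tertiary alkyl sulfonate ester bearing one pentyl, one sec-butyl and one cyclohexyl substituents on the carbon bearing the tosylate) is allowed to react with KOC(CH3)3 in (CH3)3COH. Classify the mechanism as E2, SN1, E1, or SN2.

E2

Conditions: a strong/bulky base with a tertiary substrate bearing a β-hydrogen.
These conditions are the textbook signature of the E2 pathway.
A strong (often hindered) base removes a β-H in concert with loss of the leaving group — bimolecular elimination.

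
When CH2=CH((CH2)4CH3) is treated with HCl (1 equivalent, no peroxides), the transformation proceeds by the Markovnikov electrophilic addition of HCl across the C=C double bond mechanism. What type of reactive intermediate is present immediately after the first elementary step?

secondary carbocation

Step 1: Electrophilic addition begins with the π(C=C) electrons forming a bond to the proton of HCl. Following Markovnikov's rule, the resulting cation is secondary. The H–Cl bond breaks heterolytically, releasing Cl⁻.
After step 1 the species present is a secondary carbocation.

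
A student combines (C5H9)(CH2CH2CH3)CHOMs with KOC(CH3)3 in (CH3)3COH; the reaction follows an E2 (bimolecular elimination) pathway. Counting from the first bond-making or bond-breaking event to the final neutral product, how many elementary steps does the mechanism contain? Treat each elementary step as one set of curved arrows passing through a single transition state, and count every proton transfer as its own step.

Step 1: The strong base (CH3)3CO⁻ removes a β-hydrogen; in the same concerted event the electrons of the breaking C–H bond form the new π(C=C) bond and the C–O σ-bond breaks, expelling MsO⁻. Anti-periplanar geometry; one transition state.
Total: 1 elementary step.

1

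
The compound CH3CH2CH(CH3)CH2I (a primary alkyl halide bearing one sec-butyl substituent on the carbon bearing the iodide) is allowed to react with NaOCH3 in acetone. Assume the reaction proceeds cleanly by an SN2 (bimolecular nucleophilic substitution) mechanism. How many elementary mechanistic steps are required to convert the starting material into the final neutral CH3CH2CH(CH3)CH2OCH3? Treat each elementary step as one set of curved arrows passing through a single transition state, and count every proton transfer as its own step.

1

Step 1: The methoxide nucleophile donates a lone pair from O to the α-carbon in a backside attack; simultaneously the C–I σ-bond breaks and both of its electrons leave with I⁻. One concerted step with inversion of configuration.
Total: 1 elementary step.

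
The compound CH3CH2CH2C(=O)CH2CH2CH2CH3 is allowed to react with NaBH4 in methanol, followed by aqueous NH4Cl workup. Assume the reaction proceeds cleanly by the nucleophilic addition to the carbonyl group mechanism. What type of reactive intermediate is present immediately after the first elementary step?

tetrahedral alkoxide intermediate

Step 1: A lone pair / filled orbital on H⁻ (delivered from BH4⁻) attacks the electrophilic carbonyl carbon; the π(C=O) electrons shift onto oxygen, producing a tetrahedral alkoxide intermediate.
After step 1 the species present is a tetrahedral alkoxide intermediate.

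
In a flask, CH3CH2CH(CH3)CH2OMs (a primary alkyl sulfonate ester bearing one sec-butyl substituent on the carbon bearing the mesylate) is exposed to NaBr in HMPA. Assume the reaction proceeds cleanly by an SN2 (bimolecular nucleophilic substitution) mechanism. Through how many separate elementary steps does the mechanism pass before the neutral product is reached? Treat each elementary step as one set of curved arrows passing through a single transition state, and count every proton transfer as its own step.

1

Step 1: Br⁻ attacks the back face of the α-carbon while MsO⁻ departs with the C–O bonding pair — a single concerted displacement through a pentacoordinate transition state.
Total: 1 elementary step.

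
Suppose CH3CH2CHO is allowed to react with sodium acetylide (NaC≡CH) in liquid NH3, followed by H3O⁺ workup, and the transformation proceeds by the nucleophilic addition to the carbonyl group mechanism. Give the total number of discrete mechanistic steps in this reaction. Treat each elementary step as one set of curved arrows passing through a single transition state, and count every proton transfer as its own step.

Step 1: A lone pair / filled orbital on HC≡C⁻ attacks the electrophilic carbonyl carbon; the π(C=O) electrons shift onto oxygen, producing a tetrahedral alkoxide intermediate.
Step 2: Protonation of the alkoxide by H3O⁺ workup furnishes a propargyl alcohol.
Total: 2 elementary steps.

2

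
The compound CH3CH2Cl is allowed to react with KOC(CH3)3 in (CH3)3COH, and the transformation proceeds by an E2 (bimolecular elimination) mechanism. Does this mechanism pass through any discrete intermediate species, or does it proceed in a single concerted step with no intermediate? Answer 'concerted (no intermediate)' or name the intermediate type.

concerted (no intermediate)

In one step, (CH3)3CO⁻ pulls off a β-proton, the C–Cl bond cleaves, and a C=C double bond forms between the α- and β-carbons (E2, anti elimination).
All bond changes occur in one transition state; no discrete intermediate is formed.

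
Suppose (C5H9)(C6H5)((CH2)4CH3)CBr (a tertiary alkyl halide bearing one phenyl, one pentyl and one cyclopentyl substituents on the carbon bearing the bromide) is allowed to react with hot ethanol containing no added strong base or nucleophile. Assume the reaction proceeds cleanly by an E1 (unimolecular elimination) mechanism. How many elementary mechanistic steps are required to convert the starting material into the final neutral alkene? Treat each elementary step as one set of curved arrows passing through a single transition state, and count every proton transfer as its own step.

Step 1: Rate-determining heterolysis of the C–Br bond gives Br⁻ and a tertiary carbocation.
(No 1,2-shift: no single shift to an adjacent carbon would give a more stable cation.)
Step 2: An ethanol molecule (solvent) deprotonates a β-carbon; as the C–H bond breaks, those electrons form the new alkene π bond.
Total: 2 elementary steps.

2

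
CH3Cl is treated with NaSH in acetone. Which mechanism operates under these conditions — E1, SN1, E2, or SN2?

SN2

Conditions: a methyl substrate with a strong nucleophile in the polar aprotic solvent acetone.
These conditions are the textbook signature of the SN2 pathway.
An unhindered substrate with a strong nucleophile in a polar aprotic solvent favours one-step backside displacement.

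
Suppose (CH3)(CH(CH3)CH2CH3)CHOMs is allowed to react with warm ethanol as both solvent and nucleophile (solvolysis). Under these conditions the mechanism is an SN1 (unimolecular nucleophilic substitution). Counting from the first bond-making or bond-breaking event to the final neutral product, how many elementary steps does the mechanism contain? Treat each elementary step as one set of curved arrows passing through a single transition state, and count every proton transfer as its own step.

4

Step 1: The C–O bond breaks with both electrons going to the mesylate; MsO⁻ leaves and a secondary carbocation remains.
Step 2: A 1,2-hydride shift from the adjacent sec-butyl carbon moves the positive charge from the secondary centre to an adjacent carbon, generating a more stable tertiary carbocation.
Step 3: Nucleophilic capture: the oxygen of CH3CH2OH bonds to the cationic carbon, producing an oxonium-ion intermediate.
Step 4: Proton transfer from the O–H of the oxonium ion to a solvent molecule delivers the neutral ether.
Total: 4 elementary steps.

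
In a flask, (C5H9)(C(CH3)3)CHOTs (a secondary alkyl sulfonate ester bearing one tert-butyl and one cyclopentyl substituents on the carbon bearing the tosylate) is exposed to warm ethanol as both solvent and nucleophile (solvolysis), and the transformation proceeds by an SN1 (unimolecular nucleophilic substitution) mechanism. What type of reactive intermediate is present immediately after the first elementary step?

secondary carbocation

Step 1: Unassisted departure of TsO⁻ (taking the C–O bonding pair) generates a secondary carbocation.
After step 1 the species present is a secondary carbocation.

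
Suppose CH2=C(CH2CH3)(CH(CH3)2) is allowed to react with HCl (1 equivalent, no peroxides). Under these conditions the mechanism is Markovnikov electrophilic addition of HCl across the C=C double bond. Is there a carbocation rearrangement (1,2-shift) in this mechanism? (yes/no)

no

The first-formed carbocation is tertiary.
No single 1,2-shift to an adjacent carbon would produce a more-substituted cation than the one already present, so no rearrangement occurs.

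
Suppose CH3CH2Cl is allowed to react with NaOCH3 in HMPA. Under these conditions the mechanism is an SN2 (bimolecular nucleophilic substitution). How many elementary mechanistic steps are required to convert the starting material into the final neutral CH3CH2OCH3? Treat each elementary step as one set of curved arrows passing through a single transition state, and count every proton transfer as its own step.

1

Step 1: CH3O⁻ attacks the back face of the α-carbon while Cl⁻ departs with the C–Cl bonding pair — a single concerted displacement through a pentacoordinate transition state.
Total: 1 elementary step.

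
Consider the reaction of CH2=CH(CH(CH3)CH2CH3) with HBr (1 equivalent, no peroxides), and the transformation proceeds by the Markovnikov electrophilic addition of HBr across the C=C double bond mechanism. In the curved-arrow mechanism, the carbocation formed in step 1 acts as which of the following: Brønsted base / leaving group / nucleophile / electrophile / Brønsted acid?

Step 3: Nucleophilic attack by Br⁻ on the carbocation completes the addition, giving R–Br.
The carbocation formed in step 1 accepts an electron pair into an empty or π* orbital — it is the electrophile.

electrophile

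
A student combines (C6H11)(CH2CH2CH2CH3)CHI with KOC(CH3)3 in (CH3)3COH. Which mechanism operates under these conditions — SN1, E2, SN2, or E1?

Conditions: a strong/bulky base with a secondary substrate bearing a β-hydrogen.
These conditions are the textbook signature of the E2 pathway.
A strong (often hindered) base removes a β-H in concert with loss of the leaving group — bimolecular elimination.

E2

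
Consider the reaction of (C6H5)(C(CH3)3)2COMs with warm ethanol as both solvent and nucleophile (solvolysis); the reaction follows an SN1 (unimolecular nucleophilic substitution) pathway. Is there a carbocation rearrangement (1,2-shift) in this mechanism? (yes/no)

The first-formed carbocation is tertiary.
No single 1,2-shift to an adjacent carbon would produce a more-substituted cation than the one already present, so no rearrangement occurs.

no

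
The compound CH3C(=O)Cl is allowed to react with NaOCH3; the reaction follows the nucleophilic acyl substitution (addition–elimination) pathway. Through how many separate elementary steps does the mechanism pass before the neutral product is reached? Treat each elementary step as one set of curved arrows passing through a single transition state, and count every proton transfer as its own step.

2

Step 1: Nucleophilic addition of CH3O⁻ to the acyl carbon breaks the π(C=O) bond and yields a tetrahedral, anionic intermediate.
Step 2: Elimination step: re-formation of the carbonyl π bond drives out Cl⁻, giving the new acyl compound.
Total: 2 elementary steps.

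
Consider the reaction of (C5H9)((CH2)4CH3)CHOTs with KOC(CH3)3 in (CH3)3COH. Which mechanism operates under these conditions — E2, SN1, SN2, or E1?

E2

Conditions: a strong/bulky base with a secondary substrate bearing a β-hydrogen.
These conditions are the textbook signature of the E2 pathway.
A strong (often hindered) base removes a β-H in concert with loss of the leaving group — bimolecular elimination.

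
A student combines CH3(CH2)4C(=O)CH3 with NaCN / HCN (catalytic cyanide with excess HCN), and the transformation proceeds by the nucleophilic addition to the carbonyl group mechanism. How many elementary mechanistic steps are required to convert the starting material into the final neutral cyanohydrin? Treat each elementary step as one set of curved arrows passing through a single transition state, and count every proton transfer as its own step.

2

Step 1: Nucleophilic addition: CN⁻ adds to the carbonyl carbon, pushing the π(C=O) electron pair onto oxygen and giving a tetrahedral alkoxide.
Step 2: The alkoxide is protonated in situ by undissociated HCN, yielding a cyanohydrin; the CN⁻ so formed carries on the cycle.
Total: 2 elementary steps.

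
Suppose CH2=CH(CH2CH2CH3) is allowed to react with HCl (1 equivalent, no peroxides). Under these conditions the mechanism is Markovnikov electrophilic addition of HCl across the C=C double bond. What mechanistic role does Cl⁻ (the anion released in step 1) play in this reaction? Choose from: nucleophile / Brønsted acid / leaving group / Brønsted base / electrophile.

nucleophile

Step 2: The Cl⁻ anion donates a lone pair to the carbocation, forming the new C–Cl σ-bond and giving the neutral alkyl halide.
Cl⁻ (the anion released in step 1) donates an electron pair to form a new σ-bond to carbon — it is the nucleophile.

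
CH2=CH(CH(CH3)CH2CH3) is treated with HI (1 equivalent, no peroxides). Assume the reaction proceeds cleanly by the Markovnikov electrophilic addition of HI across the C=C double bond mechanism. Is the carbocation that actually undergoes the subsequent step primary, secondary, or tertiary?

tertiary

Step 1: Electrophilic addition begins with the π(C=C) electrons forming a bond to the proton of HI. Following Markovnikov's rule, the resulting cation is secondary. The H–I bond breaks heterolytically, releasing I⁻.
Step 2: A hydride (H with its bonding pair) migrates from the adjacent sec-butyl carbon to the cationic centre — a 1,2-hydride shift — upgrading the secondary cation to a tertiary one.
The cation rearranges from secondary to tertiary via a 1,2-hydride shift from the adjacent sec-butyl carbon; the tertiary cation is what reacts next.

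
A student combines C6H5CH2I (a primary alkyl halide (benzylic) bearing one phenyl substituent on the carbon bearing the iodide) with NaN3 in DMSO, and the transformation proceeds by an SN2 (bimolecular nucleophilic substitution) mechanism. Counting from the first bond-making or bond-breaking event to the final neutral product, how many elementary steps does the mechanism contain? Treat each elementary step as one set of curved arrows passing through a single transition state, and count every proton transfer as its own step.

Step 1: The azide nucleophile donates a lone pair from N to the α-carbon in a backside attack; simultaneously the C–I σ-bond breaks and both of its electrons leave with I⁻. One concerted step with inversion of configuration.
Total: 1 elementary step.

1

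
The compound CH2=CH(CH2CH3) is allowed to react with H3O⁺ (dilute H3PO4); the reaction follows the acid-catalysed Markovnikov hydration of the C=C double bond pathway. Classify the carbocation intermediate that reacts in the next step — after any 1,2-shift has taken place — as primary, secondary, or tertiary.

Step 1: Protonation of the alkene by H3O⁺: the π bond acts as the nucleophile and picks up H⁺, giving the more stable (Markovnikov) secondary carbocation. H2O is released.
No single 1,2-shift to an adjacent carbon would give a more-substituted cation, so no rearrangement occurs.

secondary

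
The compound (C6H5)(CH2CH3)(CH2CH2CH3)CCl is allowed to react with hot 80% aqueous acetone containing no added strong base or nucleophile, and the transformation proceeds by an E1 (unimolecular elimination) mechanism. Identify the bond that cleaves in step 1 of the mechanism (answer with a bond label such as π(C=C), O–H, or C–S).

C–Cl

Step 1: The C–Cl bond breaks with both electrons going to the chloride; Cl⁻ leaves and a tertiary carbocation remains.
The bond broken in this step is the C–Cl bond.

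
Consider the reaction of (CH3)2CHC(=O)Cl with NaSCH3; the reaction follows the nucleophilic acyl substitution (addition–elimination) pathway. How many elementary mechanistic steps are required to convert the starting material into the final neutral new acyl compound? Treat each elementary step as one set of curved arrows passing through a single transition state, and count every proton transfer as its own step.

2

Step 1: CH3S⁻ adds to the carbonyl carbon; the C=O π electrons shift onto oxygen and a tetrahedral alkoxide intermediate forms.
Step 2: An oxygen lone pair re-forms the C=O π bond as the C–Cl σ-bond breaks; Cl⁻ is expelled.
Total: 2 elementary steps.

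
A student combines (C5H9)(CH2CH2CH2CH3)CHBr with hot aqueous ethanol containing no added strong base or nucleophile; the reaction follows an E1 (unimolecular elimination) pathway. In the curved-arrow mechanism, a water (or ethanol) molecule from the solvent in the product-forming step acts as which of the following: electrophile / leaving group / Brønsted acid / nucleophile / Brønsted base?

Step 3: A water (or ethanol) molecule (solvent) deprotonates a β-carbon; as the C–H bond breaks, those electrons form the new alkene π bond.
A water (or ethanol) molecule from the solvent in the product-forming step accepts a proton in a proton-transfer step — a Brønsted base.

Brønsted base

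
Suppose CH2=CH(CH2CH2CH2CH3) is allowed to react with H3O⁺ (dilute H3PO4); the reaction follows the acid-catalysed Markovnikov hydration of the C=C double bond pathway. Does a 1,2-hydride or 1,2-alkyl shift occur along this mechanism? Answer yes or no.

no

The first-formed carbocation is secondary.
No single 1,2-shift to an adjacent carbon would produce a more-substituted cation than the one already present, so no rearrangement occurs.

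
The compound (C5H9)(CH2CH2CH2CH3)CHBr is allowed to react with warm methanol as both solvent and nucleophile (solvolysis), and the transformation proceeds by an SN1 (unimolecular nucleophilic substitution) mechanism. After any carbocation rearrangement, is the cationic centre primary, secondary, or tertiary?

Step 1: The C–Br bond breaks with both electrons going to the bromide; Br⁻ leaves and a secondary carbocation remains.
Step 2: A hydride (H with its bonding pair) migrates from the adjacent cyclopentyl carbon to the cationic centre — a 1,2-hydride shift — upgrading the secondary cation to a tertiary one.
The cation rearranges from secondary to tertiary via a 1,2-hydride shift from the adjacent cyclopentyl carbon; the tertiary cation is what reacts next.

tertiary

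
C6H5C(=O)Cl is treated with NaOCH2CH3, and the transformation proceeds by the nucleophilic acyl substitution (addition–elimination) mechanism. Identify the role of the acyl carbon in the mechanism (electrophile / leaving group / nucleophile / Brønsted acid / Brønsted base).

electrophile

Step 1: Nucleophilic addition of CH3CH2O⁻ to the acyl carbon breaks the π(C=O) bond and yields a tetrahedral, anionic intermediate.
The acyl carbon accepts an electron pair into an empty or π* orbital — it is the electrophile.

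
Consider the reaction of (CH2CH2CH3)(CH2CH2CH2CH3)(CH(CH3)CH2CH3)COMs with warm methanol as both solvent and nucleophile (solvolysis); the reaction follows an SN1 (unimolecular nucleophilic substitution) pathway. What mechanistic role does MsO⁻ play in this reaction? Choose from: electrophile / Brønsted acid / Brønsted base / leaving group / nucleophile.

Step 1: The C–O bond breaks with both electrons going to the mesylate; MsO⁻ leaves and a tertiary carbocation remains.
MsO⁻ departs with both electrons of the breaking σ-bond — that is the definition of a leaving group.

leaving group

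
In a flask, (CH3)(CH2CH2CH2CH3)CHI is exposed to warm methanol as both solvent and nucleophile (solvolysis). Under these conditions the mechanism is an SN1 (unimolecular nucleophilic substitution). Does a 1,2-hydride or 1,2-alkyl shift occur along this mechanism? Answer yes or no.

no

The first-formed carbocation is secondary.
No single 1,2-shift to an adjacent carbon would produce a more-substituted cation than the one already present, so no rearrangement occurs.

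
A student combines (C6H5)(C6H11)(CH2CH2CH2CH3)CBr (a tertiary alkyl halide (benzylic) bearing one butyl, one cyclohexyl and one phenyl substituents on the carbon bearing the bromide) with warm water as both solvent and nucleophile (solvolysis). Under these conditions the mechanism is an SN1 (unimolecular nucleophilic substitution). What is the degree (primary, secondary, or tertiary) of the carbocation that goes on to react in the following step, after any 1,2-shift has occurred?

tertiary

Step 1: Unassisted departure of Br⁻ (taking the C–Br bonding pair) generates a tertiary carbocation.
No single 1,2-shift to an adjacent carbon would give a more-substituted cation, so no rearrangement occurs.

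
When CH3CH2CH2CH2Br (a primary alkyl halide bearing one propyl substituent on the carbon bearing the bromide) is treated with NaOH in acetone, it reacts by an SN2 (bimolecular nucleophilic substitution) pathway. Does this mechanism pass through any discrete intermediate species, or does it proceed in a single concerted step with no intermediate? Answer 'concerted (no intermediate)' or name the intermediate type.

The hydroxide nucleophile donates a lone pair from O to the α-carbon in a backside attack; simultaneously the C–Br σ-bond breaks and both of its electrons leave with Br⁻. One concerted step with inversion of configuration.
All bond changes occur in one transition state; no discrete intermediate is formed.

concerted (no intermediate)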